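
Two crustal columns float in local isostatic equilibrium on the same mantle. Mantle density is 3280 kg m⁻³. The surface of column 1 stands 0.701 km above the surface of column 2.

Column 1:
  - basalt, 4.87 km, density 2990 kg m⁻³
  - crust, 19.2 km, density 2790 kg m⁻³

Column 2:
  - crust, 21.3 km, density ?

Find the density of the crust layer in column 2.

2880 kg m⁻³

Take the compensation level at the base of the deeper column (depth z_c below the surface of column 1) and equate Σ ρ_i t_i down to z_c; mantle fills any gap and the z_c terms cancel.
Column 1: 4.87×2990 + 19.2×2790 + (z_c − 24.07)×3280
Column 2: 0.701×0 + 21.3×ρ + (z_c − 0.701 − 21.3)×3280
The z_c×3280 term appears on both sides and cancels. Collect the known terms of each column as K = Σ(ρt)_known − 3280 × (depth of known layers): K_1 = 68129.3 − 3280×24.07 = −10820.3; K_2 = 0 − 3280×(0.701 + 21.3) = −72163.28.
Balance: K_1 = K_2 + 21.3×ρ, so ρ = (K_1 − K_2)/21.3 = 61343/21.3 = 2880 kg m⁻³.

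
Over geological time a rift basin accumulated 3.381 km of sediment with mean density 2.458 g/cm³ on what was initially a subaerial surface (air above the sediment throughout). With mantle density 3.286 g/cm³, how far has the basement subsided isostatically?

2.53 km

Subaerial load: s = t ρ_sed / ρ_m = 3.381 km × 2.458/3.286 = 2.53 km.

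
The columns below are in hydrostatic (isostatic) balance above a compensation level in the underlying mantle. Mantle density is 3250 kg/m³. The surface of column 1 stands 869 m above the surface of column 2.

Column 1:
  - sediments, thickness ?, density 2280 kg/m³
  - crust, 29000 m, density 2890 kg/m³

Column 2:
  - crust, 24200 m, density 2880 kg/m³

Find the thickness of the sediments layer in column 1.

Take the compensation level at the base of the deeper column (depth z_c below the surface of column 1) and equate Σ ρ_i t_i down to z_c; mantle fills any gap and the z_c terms cancel.
Column 1: x×2280 + 29000×2890 + (z_c − 29000 − x)×3250
Column 2: 869×0 + 24200×2880 + (z_c − 869 − 24200)×3250
The z_c×3250 term appears on both sides and cancels. Collect the known terms of each column as K = Σ(ρt)_known − 3250 × (depth of known layers): K_1 = 83810000 − 3250×29000 = −10440000; K_2 = 69696000 − 3250×(869 + 24200) = −11778250.
Balance: K_1 − x×(3250 − 2280) = K_2, so x = (K_1 − K_2)/(3250 − 2280) = 1338250/970 = 1380 m.

1380 m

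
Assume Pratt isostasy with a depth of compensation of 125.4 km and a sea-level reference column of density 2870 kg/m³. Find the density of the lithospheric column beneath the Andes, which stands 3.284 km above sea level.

Pratt balance: ρ_ref D = ρ (D + h).
ρ = ρ_ref D/(D + h) = 2870 × 125.4 km/(125.4 km + 3.284 km) = 2800 kg/m³.

2800 kg/m³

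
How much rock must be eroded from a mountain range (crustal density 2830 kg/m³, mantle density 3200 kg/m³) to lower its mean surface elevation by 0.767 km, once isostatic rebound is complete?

6.63 km

Net drop Δ = e − u = e − e ρ_c/ρ_m = e (ρ_m − ρ_c)/ρ_m.
e = Δ ρ_m/(ρ_m − ρ_c) = 0.767 km × 3200/370 = 6.63 km.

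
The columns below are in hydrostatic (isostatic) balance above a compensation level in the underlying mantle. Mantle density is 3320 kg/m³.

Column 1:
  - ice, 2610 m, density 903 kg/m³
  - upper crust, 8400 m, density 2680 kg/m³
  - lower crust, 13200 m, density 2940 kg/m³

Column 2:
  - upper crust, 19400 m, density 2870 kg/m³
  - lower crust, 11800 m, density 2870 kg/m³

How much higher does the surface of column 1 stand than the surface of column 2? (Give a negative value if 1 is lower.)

For any compensation level in the mantle, the mantle terms cancel and isostasy reduces to e = (Σt_1 − Σt_2) − (Σ(ρt)_1 − Σ(ρt)_2) / ρ_m.
Σt_1 = 24210 m; Σt_2 = 31200 m; Σ(ρt)_1 = 63676830; Σ(ρt)_2 = 89544000 (in m·kg/m³).
e = (24210 − 31200) − (63676830 − 89544000) / 3320 = 801 m.

801 m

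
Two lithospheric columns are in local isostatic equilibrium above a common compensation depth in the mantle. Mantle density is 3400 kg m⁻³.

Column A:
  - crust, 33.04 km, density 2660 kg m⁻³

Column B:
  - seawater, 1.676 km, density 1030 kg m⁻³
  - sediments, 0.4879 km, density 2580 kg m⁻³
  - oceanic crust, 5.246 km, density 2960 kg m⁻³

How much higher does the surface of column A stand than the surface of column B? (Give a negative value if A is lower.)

5.23 km

For any compensation level in the mantle, the mantle terms cancel and isostasy reduces to e = (Σt_A − Σt_B) − (Σ(ρt)_A − Σ(ρt)_B) / ρ_m.
Σt_A = 33.04 km; Σt_B = 7.4099 km; Σ(ρt)_A = 87886.4; Σ(ρt)_B = 18513.222 (in km·kg m⁻³).
e = (33.04 − 7.4099) − (87886.4 − 18513.222) / 3400 = 5.23 km.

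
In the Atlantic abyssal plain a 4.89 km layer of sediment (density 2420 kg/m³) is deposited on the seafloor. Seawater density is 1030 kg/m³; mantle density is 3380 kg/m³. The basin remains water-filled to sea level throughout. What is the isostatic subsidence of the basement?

Submarine loading: the sediment displaces seawater, and the subsidence is in turn flooded, so s (ρ_m − ρ_w) = t (ρ_sed − ρ_w).
s = 4.89 km × (2420 − 1030) / (3380 − 1030) = 2.89 km.

2.89 km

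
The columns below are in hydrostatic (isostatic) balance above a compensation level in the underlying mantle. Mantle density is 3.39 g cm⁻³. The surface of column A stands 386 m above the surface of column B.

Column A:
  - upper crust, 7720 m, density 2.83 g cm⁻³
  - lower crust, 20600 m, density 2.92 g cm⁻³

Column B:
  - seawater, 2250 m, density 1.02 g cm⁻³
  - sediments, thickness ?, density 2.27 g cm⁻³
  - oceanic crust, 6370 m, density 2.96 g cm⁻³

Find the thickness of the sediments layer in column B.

4130 m

Take the compensation level at the base of the deeper column (depth z_c below the surface of column A) and equate Σ ρ_i t_i down to z_c; mantle fills any gap and the z_c terms cancel.
Column A: 7720×2.83 + 20600×2.92 + (z_c − 28320)×3.39
Column B: 386×0 + 2250×1.02 + x×2.27 + 6370×2.96 + (z_c − 386 − 8620 − x)×3.39
The z_c×3.39 term appears on both sides and cancels. Collect the known terms of each column as K = Σ(ρt)_known − 3.39 × (depth of known layers): K_A = 81999.6 − 3.39×28320 = −14005.2; K_B = 21150.2 − 3.39×(386 + 8620) = −9380.14.
Balance: K_A = K_B − x×(3.39 − 2.27), so x = (K_B − K_A)/(3.39 − 2.27) = 4625.06/1.12 = 4130 m.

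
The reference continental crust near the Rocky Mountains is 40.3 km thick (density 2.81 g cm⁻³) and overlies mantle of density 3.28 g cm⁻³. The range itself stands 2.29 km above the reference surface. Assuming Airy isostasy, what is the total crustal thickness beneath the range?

Root depth r = h ρ_c / (ρ_m − ρ_c) = 2.29 km × 2.81 / 0.47 = 13.69 km.
Total thickness = T + h + r = 40.3 km + 2.29 km + 13.69 km = 56.3 km.

56.3 km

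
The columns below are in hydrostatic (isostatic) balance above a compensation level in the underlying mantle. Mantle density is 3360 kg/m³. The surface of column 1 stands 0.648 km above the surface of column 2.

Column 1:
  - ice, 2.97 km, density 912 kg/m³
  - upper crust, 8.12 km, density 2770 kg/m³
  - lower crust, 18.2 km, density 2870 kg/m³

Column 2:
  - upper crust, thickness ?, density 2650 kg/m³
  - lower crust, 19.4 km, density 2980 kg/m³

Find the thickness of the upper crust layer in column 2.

Take the compensation level at the base of the deeper column (depth z_c below the surface of column 1) and equate Σ ρ_i t_i down to z_c; mantle fills any gap and the z_c terms cancel.
Column 1: 2.97×912 + 8.12×2770 + 18.2×2870 + (z_c − 29.29)×3360
Column 2: 0.648×0 + x×2650 + 19.4×2980 + (z_c − 0.648 − 19.4 − x)×3360
The z_c×3360 term appears on both sides and cancels. Collect the known terms of each column as K = Σ(ρt)_known − 3360 × (depth of known layers): K_1 = 77435.04 − 3360×29.29 = −20979.36; K_2 = 57812 − 3360×(0.648 + 19.4) = −9549.28.
Balance: K_1 = K_2 − x×(3360 − 2650), so x = (K_2 − K_1)/(3360 − 2650) = 11430.1/710 = 16.1 km.

16.1 km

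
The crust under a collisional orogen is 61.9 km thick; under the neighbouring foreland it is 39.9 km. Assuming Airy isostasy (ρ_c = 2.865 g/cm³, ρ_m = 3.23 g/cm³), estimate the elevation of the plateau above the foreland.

2.49 km

Excess crust Δ = 61.9 km − 39.9 km = 22 km, split between elevation h and root r with h + r = Δ.
Airy balance ρ_c h = (ρ_m − ρ_c) r gives r = h ρ_c/(ρ_m − ρ_c), so h (1 + ρ_c/(ρ_m − ρ_c)) = Δ, i.e. h = Δ (ρ_m − ρ_c)/ρ_m.
h = 22 km × 0.365/3.23 = 2.49 km.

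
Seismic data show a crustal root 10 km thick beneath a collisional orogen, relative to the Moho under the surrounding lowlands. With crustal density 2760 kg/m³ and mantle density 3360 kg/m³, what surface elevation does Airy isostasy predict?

2.17 km

By Archimedes' principle applied to the lithosphere: ρ_c h = (ρ_m − ρ_c) r.
h = r (ρ_m − ρ_c) / ρ_c = 10 km × (3360 − 2760) / 2760 = 2.17 km.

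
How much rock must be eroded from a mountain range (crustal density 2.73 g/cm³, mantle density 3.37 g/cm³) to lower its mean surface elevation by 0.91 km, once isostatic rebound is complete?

4.79 km

Net drop Δ = e − u = e − e ρ_c/ρ_m = e (ρ_m − ρ_c)/ρ_m.
e = Δ ρ_m/(ρ_m − ρ_c) = 0.91 km × 3.37/0.64 = 4.79 km.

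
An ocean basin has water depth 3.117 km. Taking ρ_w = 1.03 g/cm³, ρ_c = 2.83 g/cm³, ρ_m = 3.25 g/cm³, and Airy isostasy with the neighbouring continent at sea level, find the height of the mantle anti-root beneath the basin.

13.4 km

In Airy isostatic equilibrium: replacing crust with seawater at the top is compensated by replacing crust with mantle at the base: d (ρ_c − ρ_w) = a (ρ_m − ρ_c).
a = d (ρ_c − ρ_w)/(ρ_m − ρ_c) = 3.117 km × 1.8/0.42 = 13.4 km.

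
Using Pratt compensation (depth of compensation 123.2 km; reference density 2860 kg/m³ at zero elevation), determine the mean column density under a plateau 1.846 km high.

2820 kg/m³

Pratt balance: ρ_ref D = ρ (D + h).
ρ = ρ_ref D/(D + h) = 2860 × 123.2 km/(123.2 km + 1.846 km) = 2820 kg/m³.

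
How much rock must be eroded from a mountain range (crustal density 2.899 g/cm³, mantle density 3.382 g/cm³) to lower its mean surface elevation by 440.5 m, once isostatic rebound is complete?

Net drop Δ = e − u = e − e ρ_c/ρ_m = e (ρ_m − ρ_c)/ρ_m.
e = Δ ρ_m/(ρ_m − ρ_c) = 440.5 m × 3.382/0.483 = 3080 m.

3080 m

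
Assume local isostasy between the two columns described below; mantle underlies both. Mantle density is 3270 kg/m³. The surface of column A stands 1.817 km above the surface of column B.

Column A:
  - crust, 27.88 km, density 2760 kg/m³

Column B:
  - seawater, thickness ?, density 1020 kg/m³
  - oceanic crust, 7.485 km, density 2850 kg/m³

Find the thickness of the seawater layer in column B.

2.28 km

Take the compensation level at the base of the deeper column (depth z_c below the surface of column A) and equate Σ ρ_i t_i down to z_c; mantle fills any gap and the z_c terms cancel.
Column A: 27.88×2760 + (z_c − 27.88)×3270
Column B: 1.817×0 + x×1020 + 7.485×2850 + (z_c − 1.817 − 7.485 − x)×3270
The z_c×3270 term appears on both sides and cancels. Collect the known terms of each column as K = Σ(ρt)_known − 3270 × (depth of known layers): K_A = 76948.8 − 3270×27.88 = −14218.8; K_B = 21332.25 − 3270×(1.817 + 7.485) = −9085.29.
Balance: K_A = K_B − x×(3270 − 1020), so x = (K_B − K_A)/(3270 − 1020) = 5133.51/2250 = 2.28 km.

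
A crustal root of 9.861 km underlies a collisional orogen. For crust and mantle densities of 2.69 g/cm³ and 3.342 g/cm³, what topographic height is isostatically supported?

Equating mass per unit area of the two columns: ρ_c h = (ρ_m − ρ_c) r.
h = r (ρ_m − ρ_c) / ρ_c = 9.861 km × (3.342 − 2.69) / 2.69 = 2.39 km.

2.39 km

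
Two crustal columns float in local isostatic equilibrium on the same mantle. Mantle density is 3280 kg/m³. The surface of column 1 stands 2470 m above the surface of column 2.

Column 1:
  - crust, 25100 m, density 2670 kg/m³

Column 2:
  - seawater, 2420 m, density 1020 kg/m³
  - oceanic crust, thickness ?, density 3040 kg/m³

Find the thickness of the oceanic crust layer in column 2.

Take the compensation level at the base of the deeper column (depth z_c below the surface of column 1) and equate Σ ρ_i t_i down to z_c; mantle fills any gap and the z_c terms cancel.
Column 1: 25100×2670 + (z_c − 25100)×3280
Column 2: 2470×0 + 2420×1020 + x×3040 + (z_c − 2470 − 2420 − x)×3280
The z_c×3280 term appears on both sides and cancels. Collect the known terms of each column as K = Σ(ρt)_known − 3280 × (depth of known layers): K_1 = 67017000 − 3280×25100 = −15311000; K_2 = 2468400 − 3280×(2470 + 2420) = −13570800.
Balance: K_1 = K_2 − x×(3280 − 3040), so x = (K_2 − K_1)/(3280 − 3040) = 1740200/240 = 7250 m.

7250 m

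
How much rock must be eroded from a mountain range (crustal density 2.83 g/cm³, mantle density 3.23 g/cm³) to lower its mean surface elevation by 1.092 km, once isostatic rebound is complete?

8.82 km

Net drop Δ = e − u = e − e ρ_c/ρ_m = e (ρ_m − ρ_c)/ρ_m.
e = Δ ρ_m/(ρ_m − ρ_c) = 1.092 km × 3.23/0.4 = 8.82 km.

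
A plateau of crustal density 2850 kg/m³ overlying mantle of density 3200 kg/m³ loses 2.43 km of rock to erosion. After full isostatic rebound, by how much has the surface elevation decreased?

0.266 km

Rebound u = e ρ_c/ρ_m = 2.43 km × 2850/3200 = 2.164 km.
Net surface drop = e − u = 2.43 km − 2.164 km = e (ρ_m − ρ_c)/ρ_m = 0.266 km.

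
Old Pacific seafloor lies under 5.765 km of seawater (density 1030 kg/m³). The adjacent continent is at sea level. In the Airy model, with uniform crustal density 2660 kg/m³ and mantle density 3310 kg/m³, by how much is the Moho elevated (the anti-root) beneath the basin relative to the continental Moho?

14.5 km

Equating mass per unit area of the two columns: replacing crust with seawater at the top is compensated by replacing crust with mantle at the base: d (ρ_c − ρ_w) = a (ρ_m − ρ_c).
a = d (ρ_c − ρ_w)/(ρ_m − ρ_c) = 5.765 km × 1630/650 = 14.5 km.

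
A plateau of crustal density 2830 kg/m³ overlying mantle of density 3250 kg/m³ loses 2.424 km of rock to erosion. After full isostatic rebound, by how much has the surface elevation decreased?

Rebound u = e ρ_c/ρ_m = 2.424 km × 2830/3250 = 2.111 km.
Net surface drop = e − u = 2.424 km − 2.111 km = e (ρ_m − ρ_c)/ρ_m = 0.313 km.

0.313 km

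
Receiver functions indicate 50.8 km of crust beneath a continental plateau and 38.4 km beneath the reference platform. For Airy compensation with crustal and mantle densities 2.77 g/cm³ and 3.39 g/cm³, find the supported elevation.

Excess crust Δ = 50.8 km − 38.4 km = 12.4 km, split between elevation h and root r with h + r = Δ.
Airy balance ρ_c h = (ρ_m − ρ_c) r gives r = h ρ_c/(ρ_m − ρ_c), so h (1 + ρ_c/(ρ_m − ρ_c)) = Δ, i.e. h = Δ (ρ_m − ρ_c)/ρ_m.
h = 12.4 km × 0.62/3.39 = 2.27 km.

2.27 km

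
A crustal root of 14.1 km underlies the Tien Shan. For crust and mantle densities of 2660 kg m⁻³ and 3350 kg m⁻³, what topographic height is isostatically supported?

Equating mass per unit area of the two columns: ρ_c h = (ρ_m − ρ_c) r.
h = r (ρ_m − ρ_c) / ρ_c = 14.1 km × (3350 − 2660) / 2660 = 3.66 km.

3.66 km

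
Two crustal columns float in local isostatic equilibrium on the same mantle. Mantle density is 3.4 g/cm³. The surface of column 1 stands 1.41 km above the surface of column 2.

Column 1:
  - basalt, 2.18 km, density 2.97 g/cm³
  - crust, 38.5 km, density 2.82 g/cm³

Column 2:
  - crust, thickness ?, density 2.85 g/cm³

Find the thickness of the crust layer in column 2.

33.6 km

Take the compensation level at the base of the deeper column (depth z_c below the surface of column 1) and equate Σ ρ_i t_i down to z_c; mantle fills any gap and the z_c terms cancel.
Column 1: 2.18×2.97 + 38.5×2.82 + (z_c − 40.68)×3.4
Column 2: 1.41×0 + x×2.85 + (z_c − 1.41 − 0 − x)×3.4
The z_c×3.4 term appears on both sides and cancels. Collect the known terms of each column as K = Σ(ρt)_known − 3.4 × (depth of known layers): K_1 = 115.0446 − 3.4×40.68 = −23.2674; K_2 = 0 − 3.4×(1.41 + 0) = −4.794.
Balance: K_1 = K_2 − x×(3.4 − 2.85), so x = (K_2 − K_1)/(3.4 − 2.85) = 18.4734/0.55 = 33.6 km.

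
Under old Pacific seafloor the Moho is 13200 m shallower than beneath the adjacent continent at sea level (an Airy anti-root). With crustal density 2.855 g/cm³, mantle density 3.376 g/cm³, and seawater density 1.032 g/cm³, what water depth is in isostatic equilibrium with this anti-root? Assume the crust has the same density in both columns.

Replacing a thickness d of crust by seawater at the top must be balanced by replacing crust with mantle at the base: d (ρ_c − ρ_w) = a (ρ_m − ρ_c).
d = a (ρ_m − ρ_c)/(ρ_c − ρ_w) = 13200 m × 0.521/1.823 = 3770 m.

3770 m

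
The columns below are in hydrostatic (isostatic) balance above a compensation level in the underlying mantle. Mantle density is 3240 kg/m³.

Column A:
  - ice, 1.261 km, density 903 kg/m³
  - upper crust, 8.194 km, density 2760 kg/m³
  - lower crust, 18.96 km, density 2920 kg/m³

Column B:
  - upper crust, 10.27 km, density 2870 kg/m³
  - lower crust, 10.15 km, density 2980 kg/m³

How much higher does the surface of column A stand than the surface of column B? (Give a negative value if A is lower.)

2.01 km

For any compensation level in the mantle, the mantle terms cancel and isostasy reduces to e = (Σt_A − Σt_B) − (Σ(ρt)_A − Σ(ρt)_B) / ρ_m.
Σt_A = 28.415 km; Σt_B = 20.42 km; Σ(ρt)_A = 79117.323; Σ(ρt)_B = 59721.9 (in km·kg/m³).
e = (28.415 − 20.42) − (79117.323 − 59721.9) / 3240 = 2.01 km.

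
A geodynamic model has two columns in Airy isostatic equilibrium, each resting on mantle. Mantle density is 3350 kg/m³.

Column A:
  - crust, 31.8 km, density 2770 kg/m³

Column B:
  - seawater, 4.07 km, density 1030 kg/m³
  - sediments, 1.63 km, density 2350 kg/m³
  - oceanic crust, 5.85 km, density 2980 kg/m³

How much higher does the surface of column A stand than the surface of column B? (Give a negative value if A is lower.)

1.55 km

For any compensation level in the mantle, the mantle terms cancel and isostasy reduces to e = (Σt_A − Σt_B) − (Σ(ρt)_A − Σ(ρt)_B) / ρ_m.
Σt_A = 31.8 km; Σt_B = 11.55 km; Σ(ρt)_A = 88086; Σ(ρt)_B = 25455.6 (in km·kg/m³).
e = (31.8 − 11.55) − (88086 − 25455.6) / 3350 = 1.55 km.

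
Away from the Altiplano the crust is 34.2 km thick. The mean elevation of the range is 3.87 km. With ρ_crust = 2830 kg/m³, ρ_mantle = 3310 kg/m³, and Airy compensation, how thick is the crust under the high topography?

Root depth r = h ρ_c / (ρ_m − ρ_c) = 3.87 km × 2830 / 480 = 22.82 km.
Total thickness = T + h + r = 34.2 km + 3.87 km + 22.82 km = 60.9 km.

60.9 km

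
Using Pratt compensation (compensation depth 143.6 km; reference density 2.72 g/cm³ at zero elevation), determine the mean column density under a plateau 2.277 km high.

2.68 g/cm³

Pratt balance: ρ_ref D = ρ (D + h).
ρ = ρ_ref D/(D + h) = 2.72 × 143.6 km/(143.6 km + 2.277 km) = 2.68 g/cm³.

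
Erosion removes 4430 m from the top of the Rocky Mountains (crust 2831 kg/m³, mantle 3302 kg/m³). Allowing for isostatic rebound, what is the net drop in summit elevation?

632 m

Rebound u = e ρ_c/ρ_m = 4430 m × 2831/3302 = 3798 m.
Net surface drop = e − u = 4430 m − 3798 m = e (ρ_m − ρ_c)/ρ_m = 632 m.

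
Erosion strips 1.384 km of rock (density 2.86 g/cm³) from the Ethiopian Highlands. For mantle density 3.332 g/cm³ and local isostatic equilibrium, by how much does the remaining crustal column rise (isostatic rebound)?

Unloading: uplift u = e ρ_c/ρ_m = 1.384 km × 2.86/3.332 = 1.19 km.

1.19 km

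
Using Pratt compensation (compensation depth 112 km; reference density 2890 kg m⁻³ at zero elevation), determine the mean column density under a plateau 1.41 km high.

2850 kg m⁻³

Pratt balance: ρ_ref D = ρ (D + h).
ρ = ρ_ref D/(D + h) = 2890 × 112 km/(112 km + 1.41 km) = 2850 kg m⁻³.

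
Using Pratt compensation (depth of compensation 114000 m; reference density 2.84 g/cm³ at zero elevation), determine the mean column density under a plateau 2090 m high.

2.79 g/cm³

Pratt balance: ρ_ref D = ρ (D + h).
ρ = ρ_ref D/(D + h) = 2.84 × 114000 m/(114000 m + 2090 m) = 2.79 g/cm³.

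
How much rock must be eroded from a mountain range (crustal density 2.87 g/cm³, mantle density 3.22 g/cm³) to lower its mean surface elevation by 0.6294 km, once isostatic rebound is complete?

5.79 km

Net drop Δ = e − u = e − e ρ_c/ρ_m = e (ρ_m − ρ_c)/ρ_m.
e = Δ ρ_m/(ρ_m − ρ_c) = 0.6294 km × 3.22/0.35 = 5.79 km.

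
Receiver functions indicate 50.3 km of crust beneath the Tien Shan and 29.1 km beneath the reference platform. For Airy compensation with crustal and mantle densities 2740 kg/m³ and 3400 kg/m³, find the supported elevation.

4.12 km

Excess crust Δ = 50.3 km − 29.1 km = 21.2 km, split between elevation h and root r with h + r = Δ.
Airy balance ρ_c h = (ρ_m − ρ_c) r gives r = h ρ_c/(ρ_m − ρ_c), so h (1 + ρ_c/(ρ_m − ρ_c)) = Δ, i.e. h = Δ (ρ_m − ρ_c)/ρ_m.
h = 21.2 km × 660/3400 = 4.12 km.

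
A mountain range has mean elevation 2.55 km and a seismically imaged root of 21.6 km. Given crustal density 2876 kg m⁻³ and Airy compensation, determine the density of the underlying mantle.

Airy balance: ρ_c h = (ρ_m − ρ_c) r → ρ_m = ρ_c (1 + h/r).
ρ_m = 2876 × (1 + 2.55 km/21.6 km) = 3220 kg m⁻³.

3220 kg m⁻³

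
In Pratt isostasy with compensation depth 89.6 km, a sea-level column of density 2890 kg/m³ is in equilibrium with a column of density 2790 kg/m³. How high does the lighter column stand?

3.21 km

ρ_ref D = ρ (D + h) → h = D (ρ_ref − ρ)/ρ.
h = 89.6 km × (2890 − 2790)/2790 = 3.21 km.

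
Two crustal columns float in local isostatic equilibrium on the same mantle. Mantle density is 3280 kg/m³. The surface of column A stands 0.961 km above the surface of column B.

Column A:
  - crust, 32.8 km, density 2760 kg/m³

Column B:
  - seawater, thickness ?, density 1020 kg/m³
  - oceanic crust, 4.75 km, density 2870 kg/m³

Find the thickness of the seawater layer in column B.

Take the compensation level at the base of the deeper column (depth z_c below the surface of column A) and equate Σ ρ_i t_i down to z_c; mantle fills any gap and the z_c terms cancel.
Column A: 32.8×2760 + (z_c − 32.8)×3280
Column B: 0.961×0 + x×1020 + 4.75×2870 + (z_c − 0.961 − 4.75 − x)×3280
The z_c×3280 term appears on both sides and cancels. Collect the known terms of each column as K = Σ(ρt)_known − 3280 × (depth of known layers): K_A = 90528 − 3280×32.8 = −17056; K_B = 13632.5 − 3280×(0.961 + 4.75) = −5099.58.
Balance: K_A = K_B − x×(3280 − 1020), so x = (K_B − K_A)/(3280 − 1020) = 11956.4/2260 = 5.29 km.

5.29 km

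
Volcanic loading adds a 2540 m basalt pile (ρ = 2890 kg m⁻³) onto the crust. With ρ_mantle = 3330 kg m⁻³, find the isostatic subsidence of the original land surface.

2200 m

Subaerial loading: s = t ρ_load / ρ_m.
s = 2540 m × 2890/3330 = 2200 m.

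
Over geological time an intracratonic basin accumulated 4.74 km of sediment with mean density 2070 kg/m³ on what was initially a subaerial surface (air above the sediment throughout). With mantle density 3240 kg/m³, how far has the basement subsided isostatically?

3.03 km

Subaerial load: s = t ρ_sed / ρ_m = 4.74 km × 2070/3240 = 3.03 km.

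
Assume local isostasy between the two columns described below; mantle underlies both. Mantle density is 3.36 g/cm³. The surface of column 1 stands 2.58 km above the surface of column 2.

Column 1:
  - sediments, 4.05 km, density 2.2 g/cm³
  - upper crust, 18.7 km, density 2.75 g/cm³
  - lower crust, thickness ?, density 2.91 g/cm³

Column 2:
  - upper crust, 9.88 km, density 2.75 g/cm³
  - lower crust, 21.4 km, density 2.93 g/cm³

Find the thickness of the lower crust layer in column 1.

Take the compensation level at the base of the deeper column (depth z_c below the surface of column 1) and equate Σ ρ_i t_i down to z_c; mantle fills any gap and the z_c terms cancel.
Column 1: 4.05×2.2 + 18.7×2.75 + x×2.91 + (z_c − 22.75 − x)×3.36
Column 2: 2.58×0 + 9.88×2.75 + 21.4×2.93 + (z_c − 2.58 − 31.28)×3.36
The z_c×3.36 term appears on both sides and cancels. Collect the known terms of each column as K = Σ(ρt)_known − 3.36 × (depth of known layers): K_1 = 60.335 − 3.36×22.75 = −16.105; K_2 = 89.872 − 3.36×(2.58 + 31.28) = −23.8976.
Balance: K_1 − x×(3.36 − 2.91) = K_2, so x = (K_1 − K_2)/(3.36 − 2.91) = 7.7926/0.45 = 17.3 km.

17.3 km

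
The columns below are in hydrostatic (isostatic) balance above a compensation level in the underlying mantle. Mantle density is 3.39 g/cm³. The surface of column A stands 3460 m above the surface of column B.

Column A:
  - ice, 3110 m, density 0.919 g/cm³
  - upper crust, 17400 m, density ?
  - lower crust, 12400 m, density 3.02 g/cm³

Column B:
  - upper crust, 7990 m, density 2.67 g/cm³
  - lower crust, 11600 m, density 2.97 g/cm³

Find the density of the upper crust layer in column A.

2.81 g/cm³

Take the compensation level at the base of the deeper column (depth z_c below the surface of column A) and equate Σ ρ_i t_i down to z_c; mantle fills any gap and the z_c terms cancel.
Column A: 3110×0.919 + 17400×ρ + 12400×3.02 + (z_c − 32910)×3.39
Column B: 3460×0 + 7990×2.67 + 11600×2.97 + (z_c − 3460 − 19590)×3.39
The z_c×3.39 term appears on both sides and cancels. Collect the known terms of each column as K = Σ(ρt)_known − 3.39 × (depth of known layers): K_A = 40306.09 − 3.39×32910 = −71258.81; K_B = 55785.3 − 3.39×(3460 + 19590) = −22354.2.
Balance: K_A + 17400×ρ = K_B, so ρ = (K_B − K_A)/17400 = 48904.6/17400 = 2.81 g/cm³.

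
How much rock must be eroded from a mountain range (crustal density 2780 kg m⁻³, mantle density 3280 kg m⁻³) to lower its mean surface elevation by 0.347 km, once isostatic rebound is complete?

2.28 km

Net drop Δ = e − u = e − e ρ_c/ρ_m = e (ρ_m − ρ_c)/ρ_m.
e = Δ ρ_m/(ρ_m − ρ_c) = 0.347 km × 3280/500 = 2.28 km.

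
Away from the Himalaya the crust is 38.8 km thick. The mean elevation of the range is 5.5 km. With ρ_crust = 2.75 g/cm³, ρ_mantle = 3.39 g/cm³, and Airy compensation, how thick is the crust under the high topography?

Root depth r = h ρ_c / (ρ_m − ρ_c) = 5.5 km × 2.75 / 0.64 = 23.63 km.
Total thickness = T + h + r = 38.8 km + 5.5 km + 23.63 km = 67.9 km.

67.9 km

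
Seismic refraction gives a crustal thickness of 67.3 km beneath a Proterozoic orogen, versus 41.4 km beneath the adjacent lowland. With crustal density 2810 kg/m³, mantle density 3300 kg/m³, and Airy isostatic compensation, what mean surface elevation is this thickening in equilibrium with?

3.85 km

Excess crust Δ = 67.3 km − 41.4 km = 25.9 km, split between elevation h and root r with h + r = Δ.
Airy balance ρ_c h = (ρ_m − ρ_c) r gives r = h ρ_c/(ρ_m − ρ_c), so h (1 + ρ_c/(ρ_m − ρ_c)) = Δ, i.e. h = Δ (ρ_m − ρ_c)/ρ_m.
h = 25.9 km × 490/3300 = 3.85 km.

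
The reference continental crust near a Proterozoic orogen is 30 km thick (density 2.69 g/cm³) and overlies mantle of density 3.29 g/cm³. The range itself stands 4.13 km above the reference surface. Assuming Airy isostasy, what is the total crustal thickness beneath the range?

52.6 km

Root depth r = h ρ_c / (ρ_m − ρ_c) = 4.13 km × 2.69 / 0.6 = 18.52 km.
Total thickness = T + h + r = 30 km + 4.13 km + 18.52 km = 52.6 km.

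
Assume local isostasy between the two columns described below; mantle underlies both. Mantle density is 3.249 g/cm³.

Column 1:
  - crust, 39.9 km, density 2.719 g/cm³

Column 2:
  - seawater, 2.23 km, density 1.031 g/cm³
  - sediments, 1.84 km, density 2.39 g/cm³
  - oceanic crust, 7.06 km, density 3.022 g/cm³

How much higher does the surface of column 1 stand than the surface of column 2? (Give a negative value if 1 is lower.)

For any compensation level in the mantle, the mantle terms cancel and isostasy reduces to e = (Σt_1 − Σt_2) − (Σ(ρt)_1 − Σ(ρt)_2) / ρ_m.
Σt_1 = 39.9 km; Σt_2 = 11.13 km; Σ(ρt)_1 = 108.4881; Σ(ρt)_2 = 28.03205 (in km·g/cm³).
e = (39.9 − 11.13) − (108.4881 − 28.03205) / 3.249 = 4.01 km.

4.01 km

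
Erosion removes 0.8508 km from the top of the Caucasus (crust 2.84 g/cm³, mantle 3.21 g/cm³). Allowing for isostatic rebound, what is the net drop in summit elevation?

0.0981 km

Rebound u = e ρ_c/ρ_m = 0.8508 km × 2.84/3.21 = 0.7527 km.
Net surface drop = e − u = 0.8508 km − 0.7527 km = e (ρ_m − ρ_c)/ρ_m = 0.0981 km.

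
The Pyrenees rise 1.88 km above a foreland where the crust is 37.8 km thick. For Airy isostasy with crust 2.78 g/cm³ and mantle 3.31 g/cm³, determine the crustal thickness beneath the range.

49.5 km

Root depth r = h ρ_c / (ρ_m − ρ_c) = 1.88 km × 2.78 / 0.53 = 9.861 km.
Total thickness = T + h + r = 37.8 km + 1.88 km + 9.861 km = 49.5 km.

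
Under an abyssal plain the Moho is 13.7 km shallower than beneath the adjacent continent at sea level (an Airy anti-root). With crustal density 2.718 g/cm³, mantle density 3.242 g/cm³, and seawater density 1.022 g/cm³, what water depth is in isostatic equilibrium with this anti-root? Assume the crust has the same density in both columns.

4.23 km

Replacing a thickness d of crust by seawater at the top must be balanced by replacing crust with mantle at the base: d (ρ_c − ρ_w) = a (ρ_m − ρ_c).
d = a (ρ_m − ρ_c)/(ρ_c − ρ_w) = 13.7 km × 0.524/1.696 = 4.23 km.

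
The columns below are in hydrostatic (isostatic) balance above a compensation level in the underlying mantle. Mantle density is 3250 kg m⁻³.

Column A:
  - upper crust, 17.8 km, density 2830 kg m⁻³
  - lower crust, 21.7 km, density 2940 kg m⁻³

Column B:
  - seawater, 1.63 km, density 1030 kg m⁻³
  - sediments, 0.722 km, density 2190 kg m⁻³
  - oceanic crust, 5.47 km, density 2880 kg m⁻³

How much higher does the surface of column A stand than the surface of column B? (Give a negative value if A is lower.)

For any compensation level in the mantle, the mantle terms cancel and isostasy reduces to e = (Σt_A − Σt_B) − (Σ(ρt)_A − Σ(ρt)_B) / ρ_m.
Σt_A = 39.5 km; Σt_B = 7.822 km; Σ(ρt)_A = 114172; Σ(ρt)_B = 19013.68 (in km·kg m⁻³).
e = (39.5 − 7.822) − (114172 − 19013.68) / 3250 = 2.4 km.

2.4 km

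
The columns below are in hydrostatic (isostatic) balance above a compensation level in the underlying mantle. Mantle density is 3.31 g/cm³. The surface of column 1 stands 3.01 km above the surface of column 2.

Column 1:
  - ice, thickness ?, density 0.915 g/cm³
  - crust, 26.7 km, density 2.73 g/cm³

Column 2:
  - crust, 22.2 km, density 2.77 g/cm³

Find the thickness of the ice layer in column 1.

Take the compensation level at the base of the deeper column (depth z_c below the surface of column 1) and equate Σ ρ_i t_i down to z_c; mantle fills any gap and the z_c terms cancel.
Column 1: x×0.915 + 26.7×2.73 + (z_c − 26.7 − x)×3.31
Column 2: 3.01×0 + 22.2×2.77 + (z_c − 3.01 − 22.2)×3.31
The z_c×3.31 term appears on both sides and cancels. Collect the known terms of each column as K = Σ(ρt)_known − 3.31 × (depth of known layers): K_1 = 72.891 − 3.31×26.7 = −15.486; K_2 = 61.494 − 3.31×(3.01 + 22.2) = −21.9511.
Balance: K_1 − x×(3.31 − 0.915) = K_2, so x = (K_1 − K_2)/(3.31 − 0.915) = 6.4651/2.395 = 2.7 km.

2.7 km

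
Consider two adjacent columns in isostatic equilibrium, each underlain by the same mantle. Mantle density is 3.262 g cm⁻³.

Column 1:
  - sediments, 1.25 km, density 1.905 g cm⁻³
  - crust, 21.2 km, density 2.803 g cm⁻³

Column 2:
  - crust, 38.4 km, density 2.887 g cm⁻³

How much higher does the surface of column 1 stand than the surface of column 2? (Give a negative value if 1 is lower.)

For any compensation level in the mantle, the mantle terms cancel and isostasy reduces to e = (Σt_1 − Σt_2) − (Σ(ρt)_1 − Σ(ρt)_2) / ρ_m.
Σt_1 = 22.45 km; Σt_2 = 38.4 km; Σ(ρt)_1 = 61.80485; Σ(ρt)_2 = 110.8608 (in km·g cm⁻³).
e = (22.45 − 38.4) − (61.80485 − 110.8608) / 3.262 = −0.911 km.

−0.911 km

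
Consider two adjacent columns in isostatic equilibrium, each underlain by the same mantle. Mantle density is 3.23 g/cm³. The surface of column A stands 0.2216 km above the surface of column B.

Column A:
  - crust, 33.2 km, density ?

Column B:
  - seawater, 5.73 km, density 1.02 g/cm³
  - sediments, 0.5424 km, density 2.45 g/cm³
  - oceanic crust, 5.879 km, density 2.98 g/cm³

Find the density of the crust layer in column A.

2.77 g/cm³

Take the compensation level at the base of the deeper column (depth z_c below the surface of column A) and equate Σ ρ_i t_i down to z_c; mantle fills any gap and the z_c terms cancel.
Column A: 33.2×ρ + (z_c − 33.2)×3.23
Column B: 0.2216×0 + 5.73×1.02 + 0.5424×2.45 + 5.879×2.98 + (z_c − 0.2216 − 12.1514)×3.23
The z_c×3.23 term appears on both sides and cancels. Collect the known terms of each column as K = Σ(ρt)_known − 3.23 × (depth of known layers): K_A = 0 − 3.23×33.2 = −107.236; K_B = 24.6929 − 3.23×(0.2216 + 12.1514) = −15.27189.
Balance: K_A + 33.2×ρ = K_B, so ρ = (K_B − K_A)/33.2 = 91.9641/33.2 = 2.77 g/cm³.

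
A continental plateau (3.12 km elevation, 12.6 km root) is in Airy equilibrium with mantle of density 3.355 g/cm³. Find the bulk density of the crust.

ρ_c h = (ρ_m − ρ_c) r → ρ_c (h + r) = ρ_m r → ρ_c = ρ_m r / (h + r).
ρ_c = 3.355 × 12.6 km / (3.12 km + 12.6 km) = 2.69 g/cm³.

2.69 g/cm³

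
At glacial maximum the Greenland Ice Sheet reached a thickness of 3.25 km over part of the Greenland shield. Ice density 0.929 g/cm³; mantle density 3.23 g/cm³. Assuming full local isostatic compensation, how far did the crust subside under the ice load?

0.935 km

Isostatic balance requires: the ice load ρ_ice t is balanced by mantle displaced below, ρ_m s.
s = t ρ_ice / ρ_m = 3.25 km × 0.929/3.23 = 0.935 km.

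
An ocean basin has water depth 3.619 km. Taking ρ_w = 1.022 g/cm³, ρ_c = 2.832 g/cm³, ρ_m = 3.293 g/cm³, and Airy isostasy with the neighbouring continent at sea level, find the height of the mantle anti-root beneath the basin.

By Archimedes' principle applied to the lithosphere: replacing crust with seawater at the top is compensated by replacing crust with mantle at the base: d (ρ_c − ρ_w) = a (ρ_m − ρ_c).
a = d (ρ_c − ρ_w)/(ρ_m − ρ_c) = 3.619 km × 1.81/0.461 = 14.2 km.

14.2 km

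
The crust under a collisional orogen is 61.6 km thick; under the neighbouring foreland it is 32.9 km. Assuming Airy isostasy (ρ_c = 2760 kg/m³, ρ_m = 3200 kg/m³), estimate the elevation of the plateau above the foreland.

3.95 km

Excess crust Δ = 61.6 km − 32.9 km = 28.7 km, split between elevation h and root r with h + r = Δ.
Airy balance ρ_c h = (ρ_m − ρ_c) r gives r = h ρ_c/(ρ_m − ρ_c), so h (1 + ρ_c/(ρ_m − ρ_c)) = Δ, i.e. h = Δ (ρ_m − ρ_c)/ρ_m.
h = 28.7 km × 440/3200 = 3.95 km.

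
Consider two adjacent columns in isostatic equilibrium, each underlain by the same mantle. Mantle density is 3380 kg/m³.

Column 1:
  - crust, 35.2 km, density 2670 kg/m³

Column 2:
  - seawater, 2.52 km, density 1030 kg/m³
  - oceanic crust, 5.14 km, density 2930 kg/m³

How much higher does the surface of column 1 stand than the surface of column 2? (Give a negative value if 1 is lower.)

4.96 km

For any compensation level in the mantle, the mantle terms cancel and isostasy reduces to e = (Σt_1 − Σt_2) − (Σ(ρt)_1 − Σ(ρt)_2) / ρ_m.
Σt_1 = 35.2 km; Σt_2 = 7.66 km; Σ(ρt)_1 = 93984; Σ(ρt)_2 = 17655.8 (in km·kg/m³).
e = (35.2 − 7.66) − (93984 − 17655.8) / 3380 = 4.96 km.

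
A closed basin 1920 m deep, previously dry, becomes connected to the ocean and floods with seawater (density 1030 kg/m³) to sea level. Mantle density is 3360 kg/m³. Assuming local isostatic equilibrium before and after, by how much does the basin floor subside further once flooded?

After flooding the water column is d + s deep. Its weight must equal the weight of mantle displaced by the extra subsidence s: (d + s) ρ_w = s ρ_m.
s = d ρ_w / (ρ_m − ρ_w) = 1920 m × 1030/(3360 − 1030) = 849 m.

849 m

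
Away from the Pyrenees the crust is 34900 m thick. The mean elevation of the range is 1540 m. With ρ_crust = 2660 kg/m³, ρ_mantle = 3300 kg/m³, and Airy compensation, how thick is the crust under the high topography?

42800 m

Root depth r = h ρ_c / (ρ_m − ρ_c) = 1540 m × 2660 / 640 = 6401 m.
Total thickness = T + h + r = 34900 m + 1540 m + 6401 m = 42800 m.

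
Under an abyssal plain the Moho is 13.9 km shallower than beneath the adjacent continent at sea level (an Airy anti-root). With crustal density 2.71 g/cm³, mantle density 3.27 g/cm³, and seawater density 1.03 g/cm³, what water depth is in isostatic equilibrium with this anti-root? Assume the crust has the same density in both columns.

4.63 km

Replacing a thickness d of crust by seawater at the top must be balanced by replacing crust with mantle at the base: d (ρ_c − ρ_w) = a (ρ_m − ρ_c).
d = a (ρ_m − ρ_c)/(ρ_c − ρ_w) = 13.9 km × 0.56/1.68 = 4.63 km.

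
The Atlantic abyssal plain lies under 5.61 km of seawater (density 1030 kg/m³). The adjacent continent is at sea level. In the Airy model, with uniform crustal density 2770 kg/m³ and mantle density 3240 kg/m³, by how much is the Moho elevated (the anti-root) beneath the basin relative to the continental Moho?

Isostatic balance requires: replacing crust with seawater at the top is compensated by replacing crust with mantle at the base: d (ρ_c − ρ_w) = a (ρ_m − ρ_c).
a = d (ρ_c − ρ_w)/(ρ_m − ρ_c) = 5.61 km × 1740/470 = 20.8 km.

20.8 km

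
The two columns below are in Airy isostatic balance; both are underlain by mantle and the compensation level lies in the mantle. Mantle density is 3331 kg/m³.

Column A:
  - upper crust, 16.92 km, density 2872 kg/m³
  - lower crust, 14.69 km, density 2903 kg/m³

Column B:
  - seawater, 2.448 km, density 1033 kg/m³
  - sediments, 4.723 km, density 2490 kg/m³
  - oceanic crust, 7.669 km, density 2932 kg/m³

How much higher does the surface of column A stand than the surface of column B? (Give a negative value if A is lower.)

For any compensation level in the mantle, the mantle terms cancel and isostasy reduces to e = (Σt_A − Σt_B) − (Σ(ρt)_A − Σ(ρt)_B) / ρ_m.
Σt_A = 31.61 km; Σt_B = 14.84 km; Σ(ρt)_A = 91239.31; Σ(ρt)_B = 36774.562 (in km·kg/m³).
e = (31.61 − 14.84) − (91239.31 − 36774.562) / 3331 = 0.419 km.

0.419 km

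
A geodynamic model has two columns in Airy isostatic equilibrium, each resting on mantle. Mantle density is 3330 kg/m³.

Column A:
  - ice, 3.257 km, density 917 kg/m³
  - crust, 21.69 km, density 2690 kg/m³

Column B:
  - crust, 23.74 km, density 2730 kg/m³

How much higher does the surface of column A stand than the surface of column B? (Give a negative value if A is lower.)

2.25 km

For any compensation level in the mantle, the mantle terms cancel and isostasy reduces to e = (Σt_A − Σt_B) − (Σ(ρt)_A − Σ(ρt)_B) / ρ_m.
Σt_A = 24.947 km; Σt_B = 23.74 km; Σ(ρt)_A = 61332.769; Σ(ρt)_B = 64810.2 (in km·kg/m³).
e = (24.947 − 23.74) − (61332.769 − 64810.2) / 3330 = 2.25 km.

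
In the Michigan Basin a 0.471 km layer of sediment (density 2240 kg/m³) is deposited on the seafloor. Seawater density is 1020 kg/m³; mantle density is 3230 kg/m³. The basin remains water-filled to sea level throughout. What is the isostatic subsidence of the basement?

Submarine loading: the sediment displaces seawater, and the subsidence is in turn flooded, so s (ρ_m − ρ_w) = t (ρ_sed − ρ_w).
s = 0.471 km × (2240 − 1020) / (3230 − 1020) = 0.26 km.

0.26 km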